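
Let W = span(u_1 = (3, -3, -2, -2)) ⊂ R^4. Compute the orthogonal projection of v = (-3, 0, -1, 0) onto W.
proj_W(v) = (-21/26, 21/26, 7/13, 7/13)

Set up U = [u_1 | ... | u_1] ∈ R^(4×1). The projector onto W = col(U) is P = U (U^T U)^(-1) U^T.
Compute U^T U =
  [26],
and U^T v = (-7).
Solve U^T U · c = U^T v for the coefficients: c = (-7/26). The projection is proj_W(v) = U c.
Check: (v - proj_W(v)) · u_1 = 0  (should be 0).
Result: proj_W(v) = (-21/26, 21/26, 7/13, 7/13).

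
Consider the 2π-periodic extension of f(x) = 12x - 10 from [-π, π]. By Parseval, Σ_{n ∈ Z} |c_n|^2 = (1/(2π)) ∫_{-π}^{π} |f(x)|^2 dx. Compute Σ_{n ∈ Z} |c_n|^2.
Σ |c_n|^2 = 48π^2 + 100

Expand and integrate term by term over [-π, π]:
  ∫ (12x)^2 dx = 144·(2π^3/3); ∫ 2·12·(-10)·x dx = 0 (odd integrand); ∫ (-10)^2 dx = 100·2π.
So (1/(2π)) ∫_{-π}^{π} (12x - 10)^2 dx = 144π^2/3 + 100 = 48π^2 + 100.
Parseval ⇒ Σ |c_n|^2 = 48π^2 + 100.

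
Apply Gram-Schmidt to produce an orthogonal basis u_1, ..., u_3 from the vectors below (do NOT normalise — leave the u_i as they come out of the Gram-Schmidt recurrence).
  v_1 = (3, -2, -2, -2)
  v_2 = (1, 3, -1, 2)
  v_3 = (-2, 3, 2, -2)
Orthogonal basis:
  u_1 = (3, -2, -2, -2)
  u_2 = (12/7, 53/21, -31/21, 32/21)
  u_3 = (-8/145, 637/290, 191/290, -426/145)

Apply the Gram-Schmidt recurrence
  u_1 = v_1
  u_i = v_i − Σ_{j<i} ((v_i · u_j) / (u_j · u_j)) · u_j.

Step by step this gives:
  u_1 = (3, -2, -2, -2)
  u_2 = (12/7, 53/21, -31/21, 32/21)
  u_3 = (-8/145, 637/290, 191/290, -426/145)

Orthogonality check:
  u_2 · u_1 = 0 (should be 0)
  u_3 · u_1 = 0 (should be 0)
  u_3 · u_2 = 0 (should be 0)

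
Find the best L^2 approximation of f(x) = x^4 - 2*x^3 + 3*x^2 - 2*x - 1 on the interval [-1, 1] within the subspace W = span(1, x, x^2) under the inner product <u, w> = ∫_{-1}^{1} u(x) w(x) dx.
g(x) = 27*x^2/7 - 16*x/5 - 38/35

The best approximation g ∈ W is the orthogonal projection of f onto W. Writing g = a_0 + a_1 x + a_2 x^2, the coefficients solve the normal equations G · a = b where
  G_{ij} = <φ_i, φ_j> and b_i = <f, φ_i>, with φ_0 = 1, φ_1 = x, φ_2 = x^2.
G =
  [2, 0, 2/3]
  [0, 2/3, 0]
  [2/3, 0, 2/5],
b = (2/5, -32/15, 86/105).
Solving gives a_0 = -38/35, a_1 = -16/5, a_2 = 27/7, so
  g(x) = 27*x^2/7 - 16*x/5 - 38/35.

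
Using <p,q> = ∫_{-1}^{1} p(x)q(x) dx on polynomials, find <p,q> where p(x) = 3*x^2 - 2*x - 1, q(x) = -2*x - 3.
<p,q> = 8/3

Expand the product: p(x)·q(x) = -6*x^3 - 5*x^2 + 8*x + 3.
∫_{-1}^{1} of each monomial x^k gives [2/(k+1) if k even, 0 if k odd]. Integrating term-by-term (or equivalently evaluating the antiderivative F(x) = -3*x^4/2 - 5*x^3/3 + 4*x^2 + 3*x at the endpoints):
  F(1) − F(−1) = 23/6 − (7/6) = 8/3.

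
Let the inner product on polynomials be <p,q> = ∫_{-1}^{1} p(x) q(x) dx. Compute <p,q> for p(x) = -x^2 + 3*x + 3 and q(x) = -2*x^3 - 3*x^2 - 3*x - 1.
<p,q> = -278/15

Expand the product: p(x)·q(x) = 2*x^5 - 3*x^4 - 12*x^3 - 17*x^2 - 12*x - 3.
∫_{-1}^{1} of each monomial x^k gives [2/(k+1) if k even, 0 if k odd]. Integrating term-by-term (or equivalently evaluating the antiderivative F(x) = x^6/3 - 3*x^5/5 - 3*x^4 - 17*x^3/3 - 6*x^2 - 3*x at the endpoints):
  F(1) − F(−1) = -269/15 − (3/5) = -278/15.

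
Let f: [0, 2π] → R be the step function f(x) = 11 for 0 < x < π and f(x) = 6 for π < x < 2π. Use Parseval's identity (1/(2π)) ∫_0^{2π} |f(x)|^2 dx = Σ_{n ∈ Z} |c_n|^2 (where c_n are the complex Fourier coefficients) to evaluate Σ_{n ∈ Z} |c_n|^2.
Σ |c_n|^2 = 157/2

Parseval equates the L^2 energy of f (normalised by 1/(2π)) with the ℓ^2 sum of its Fourier coefficients: (1/(2π)) ∫_0^{2π} |f|^2 = Σ |c_n|^2.
Compute the left side: (1/(2π)) [∫_0^π 11^2 dx + ∫_π^{2π} 6^2 dx] = (1/(2π)) · (121π + 36π) = (121 + 36)/2 = 157/2.
So Σ_{n ∈ Z} |c_n|^2 = 157/2.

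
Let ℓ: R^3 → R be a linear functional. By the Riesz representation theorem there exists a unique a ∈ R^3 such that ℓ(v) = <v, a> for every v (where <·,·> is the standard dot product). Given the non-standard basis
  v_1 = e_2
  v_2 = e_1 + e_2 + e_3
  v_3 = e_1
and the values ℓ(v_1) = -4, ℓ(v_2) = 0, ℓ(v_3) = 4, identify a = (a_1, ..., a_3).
a = (4, -4, 0)

Write a = (a_1, ..., a_3) in the standard basis. For each basis vector v_i, ℓ(v_i) = <v_i, a> is a linear equation in the a_j's. Collect the n equations into a matrix system V a = ℓ, where row i of V is v_i (expressed in the standard basis). Since V is invertible (lower-triangular with 1s on the diagonal, up to permutation), solve by back-substitution:
  V =
[[0, 1, 0],
 [1, 1, 1],
 [1, 0, 0]]
  V a = (-4, 0, 4)
Solving gives a = (4, -4, 0).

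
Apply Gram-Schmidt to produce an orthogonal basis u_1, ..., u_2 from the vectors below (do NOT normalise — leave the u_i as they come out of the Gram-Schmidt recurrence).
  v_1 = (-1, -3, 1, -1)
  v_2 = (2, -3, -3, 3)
Orthogonal basis:
  u_1 = (-1, -3, 1, -1)
  u_2 = (25/12, -11/4, -37/12, 37/12)

Apply the Gram-Schmidt recurrence
  u_1 = v_1
  u_i = v_i − Σ_{j<i} ((v_i · u_j) / (u_j · u_j)) · u_j.

Step by step this gives:
  u_1 = (-1, -3, 1, -1)
  u_2 = (25/12, -11/4, -37/12, 37/12)

Orthogonality check:
  u_2 · u_1 = 0 (should be 0)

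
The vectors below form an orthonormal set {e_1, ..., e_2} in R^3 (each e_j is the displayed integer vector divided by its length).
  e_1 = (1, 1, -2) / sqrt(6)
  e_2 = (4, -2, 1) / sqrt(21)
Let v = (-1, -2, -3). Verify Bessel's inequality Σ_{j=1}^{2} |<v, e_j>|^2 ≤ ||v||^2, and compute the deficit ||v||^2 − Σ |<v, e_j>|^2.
Σ |<v, e_j>|^2 = 27/14; ||v||^2 = 14; deficit = 169/14

Write each e_j = u_j / sqrt(<u_j, u_j>) where u_j is the displayed integer vector. Then <v, e_j> = <v, u_j> / sqrt(<u_j, u_j>), so |<v, e_j>|^2 = <v, u_j>^2 / <u_j, u_j>.
Coefficients: <v, e_1> = 3/sqrt(6), <v, e_2> = -3/sqrt(21).
Square and sum: Σ |<v, e_j>|^2 = 27/14.
Compute ||v||^2 = v·v = 14.
Deficit = 14 − 27/14 = 169/14 ≥ 0, confirming Bessel's inequality. (The deficit equals ||v − Σ <v,e_j> e_j||^2, the squared distance from v to span{e_j}.)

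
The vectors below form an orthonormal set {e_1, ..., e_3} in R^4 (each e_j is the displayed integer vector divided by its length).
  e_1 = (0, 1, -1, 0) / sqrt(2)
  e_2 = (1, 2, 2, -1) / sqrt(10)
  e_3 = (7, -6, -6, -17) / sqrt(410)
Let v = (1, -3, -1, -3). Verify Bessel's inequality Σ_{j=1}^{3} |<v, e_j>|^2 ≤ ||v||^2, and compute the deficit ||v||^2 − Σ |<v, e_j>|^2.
Σ |<v, e_j>|^2 = 20; ||v||^2 = 20; deficit = 0

Write each e_j = u_j / sqrt(<u_j, u_j>) where u_j is the displayed integer vector. Then <v, e_j> = <v, u_j> / sqrt(<u_j, u_j>), so |<v, e_j>|^2 = <v, u_j>^2 / <u_j, u_j>.
Coefficients: <v, e_1> = -2/sqrt(2), <v, e_2> = -4/sqrt(10), <v, e_3> = 82/sqrt(410).
Square and sum: Σ |<v, e_j>|^2 = 20.
Compute ||v||^2 = v·v = 20.
Deficit = 20 − 20 = 0 ≥ 0, confirming Bessel's inequality. (The deficit equals ||v − Σ <v,e_j> e_j||^2, the squared distance from v to span{e_j}.)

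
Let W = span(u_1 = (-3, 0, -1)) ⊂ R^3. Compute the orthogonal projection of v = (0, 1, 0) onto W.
proj_W(v) = (0, 0, 0)

Set up U = [u_1 | ... | u_1] ∈ R^(3×1). The projector onto W = col(U) is P = U (U^T U)^(-1) U^T.
Compute U^T U =
  [10],
and U^T v = (0).
Solve U^T U · c = U^T v for the coefficients: c = (0). The projection is proj_W(v) = U c.
Check: (v - proj_W(v)) · u_1 = 0  (should be 0).
Result: proj_W(v) = (0, 0, 0).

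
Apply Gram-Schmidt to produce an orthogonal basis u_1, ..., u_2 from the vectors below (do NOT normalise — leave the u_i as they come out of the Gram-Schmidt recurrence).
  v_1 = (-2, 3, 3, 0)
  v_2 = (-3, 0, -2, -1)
Orthogonal basis:
  u_1 = (-2, 3, 3, 0)
  u_2 = (-3, 0, -2, -1)

Apply the Gram-Schmidt recurrence
  u_1 = v_1
  u_i = v_i − Σ_{j<i} ((v_i · u_j) / (u_j · u_j)) · u_j.

Step by step this gives:
  u_1 = (-2, 3, 3, 0)
  u_2 = (-3, 0, -2, -1)

Orthogonality check:
  u_2 · u_1 = 0 (should be 0)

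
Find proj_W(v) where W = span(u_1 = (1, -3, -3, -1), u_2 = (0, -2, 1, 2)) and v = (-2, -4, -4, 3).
proj_W(v) = (161/179, -845/179, -302/179, 201/179)

Set up U = [u_1 | ... | u_2] ∈ R^(4×2). The projector onto W = col(U) is P = U (U^T U)^(-1) U^T.
Compute U^T U =
  [20, 1]
  [1, 9],
and U^T v = (19, 10).
Solve U^T U · c = U^T v for the coefficients: c = (161/179, 181/179). The projection is proj_W(v) = U c.
Check: (v - proj_W(v)) · u_1 = 0  (should be 0).
Check: (v - proj_W(v)) · u_2 = 0  (should be 0).
Result: proj_W(v) = (161/179, -845/179, -302/179, 201/179).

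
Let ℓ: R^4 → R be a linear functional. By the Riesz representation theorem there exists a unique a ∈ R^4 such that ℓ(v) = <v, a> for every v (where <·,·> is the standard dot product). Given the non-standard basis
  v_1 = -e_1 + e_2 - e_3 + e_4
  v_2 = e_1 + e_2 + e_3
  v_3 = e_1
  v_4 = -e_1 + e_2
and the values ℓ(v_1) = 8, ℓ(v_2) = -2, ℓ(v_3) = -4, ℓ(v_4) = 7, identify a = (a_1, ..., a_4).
a = (-4, 3, -1, 0)

Write a = (a_1, ..., a_4) in the standard basis. For each basis vector v_i, ℓ(v_i) = <v_i, a> is a linear equation in the a_j's. Collect the n equations into a matrix system V a = ℓ, where row i of V is v_i (expressed in the standard basis). Since V is invertible (lower-triangular with 1s on the diagonal, up to permutation), solve by back-substitution:
  V =
[[-1, 1, -1, 1],
 [1, 1, 1, 0],
 [1, 0, 0, 0],
 [-1, 1, 0, 0]]
  V a = (8, -2, -4, 7)
Solving gives a = (-4, 3, -1, 0).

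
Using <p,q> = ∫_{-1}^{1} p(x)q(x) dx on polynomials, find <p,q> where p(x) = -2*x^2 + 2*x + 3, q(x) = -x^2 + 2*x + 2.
<p,q> = 54/5

Expand the product: p(x)·q(x) = 2*x^4 - 6*x^3 - 3*x^2 + 10*x + 6.
∫_{-1}^{1} of each monomial x^k gives [2/(k+1) if k even, 0 if k odd]. Integrating term-by-term (or equivalently evaluating the antiderivative F(x) = 2*x^5/5 - 3*x^4/2 - x^3 + 5*x^2 + 6*x at the endpoints):
  F(1) − F(−1) = 89/10 − (-19/10) = 54/5.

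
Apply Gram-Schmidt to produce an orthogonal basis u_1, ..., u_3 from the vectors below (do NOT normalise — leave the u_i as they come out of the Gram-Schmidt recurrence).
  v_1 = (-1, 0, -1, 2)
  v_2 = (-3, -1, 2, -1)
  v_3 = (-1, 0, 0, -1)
Orthogonal basis:
  u_1 = (-1, 0, -1, 2)
  u_2 = (-19/6, -1, 11/6, -2/3)
  u_3 = (-31/89, 23/89, -57/89, -44/89)

Apply the Gram-Schmidt recurrence
  u_1 = v_1
  u_i = v_i − Σ_{j<i} ((v_i · u_j) / (u_j · u_j)) · u_j.

Step by step this gives:
  u_1 = (-1, 0, -1, 2)
  u_2 = (-19/6, -1, 11/6, -2/3)
  u_3 = (-31/89, 23/89, -57/89, -44/89)

Orthogonality check:
  u_2 · u_1 = 0 (should be 0)
  u_3 · u_1 = 0 (should be 0)
  u_3 · u_2 = 0 (should be 0)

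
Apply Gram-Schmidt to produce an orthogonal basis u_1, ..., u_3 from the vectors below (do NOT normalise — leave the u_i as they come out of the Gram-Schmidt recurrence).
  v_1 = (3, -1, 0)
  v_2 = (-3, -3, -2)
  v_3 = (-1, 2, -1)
Orthogonal basis:
  u_1 = (3, -1, 0)
  u_2 = (-6/5, -18/5, -2)
  u_3 = (11/46, 33/46, -33/23)

Apply the Gram-Schmidt recurrence
  u_1 = v_1
  u_i = v_i − Σ_{j<i} ((v_i · u_j) / (u_j · u_j)) · u_j.

Step by step this gives:
  u_1 = (3, -1, 0)
  u_2 = (-6/5, -18/5, -2)
  u_3 = (11/46, 33/46, -33/23)

Orthogonality check:
  u_2 · u_1 = 0 (should be 0)
  u_3 · u_1 = 0 (should be 0)
  u_3 · u_2 = 0 (should be 0)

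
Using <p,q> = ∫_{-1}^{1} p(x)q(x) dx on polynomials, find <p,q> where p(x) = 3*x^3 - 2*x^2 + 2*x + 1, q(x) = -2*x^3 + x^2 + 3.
<p,q> = -152/105

Expand the product: p(x)·q(x) = -6*x^6 + 7*x^5 - 6*x^4 + 9*x^3 - 5*x^2 + 6*x + 3.
∫_{-1}^{1} of each monomial x^k gives [2/(k+1) if k even, 0 if k odd]. Integrating term-by-term (or equivalently evaluating the antiderivative F(x) = -6*x^7/7 + 7*x^6/6 - 6*x^5/5 + 9*x^4/4 - 5*x^3/3 + 3*x^2 + 3*x at the endpoints):
  F(1) − F(−1) = 797/140 − (2999/420) = -152/105.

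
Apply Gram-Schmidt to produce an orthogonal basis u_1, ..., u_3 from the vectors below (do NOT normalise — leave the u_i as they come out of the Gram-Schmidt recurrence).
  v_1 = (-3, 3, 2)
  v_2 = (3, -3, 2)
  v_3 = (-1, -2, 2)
Orthogonal basis:
  u_1 = (-3, 3, 2)
  u_2 = (12/11, -12/11, 36/11)
  u_3 = (-3/2, -3/2, 0)

Apply the Gram-Schmidt recurrence
  u_1 = v_1
  u_i = v_i − Σ_{j<i} ((v_i · u_j) / (u_j · u_j)) · u_j.

Step by step this gives:
  u_1 = (-3, 3, 2)
  u_2 = (12/11, -12/11, 36/11)
  u_3 = (-3/2, -3/2, 0)

Orthogonality check:
  u_2 · u_1 = 0 (should be 0)
  u_3 · u_1 = 0 (should be 0)
  u_3 · u_2 = 0 (should be 0)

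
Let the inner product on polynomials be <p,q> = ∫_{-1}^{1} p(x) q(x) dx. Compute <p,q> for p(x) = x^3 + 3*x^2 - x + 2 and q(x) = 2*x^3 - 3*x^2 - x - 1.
<p,q> = -1424/105

Expand the product: p(x)·q(x) = 2*x^6 + 3*x^5 - 12*x^4 + 3*x^3 - 8*x^2 - x - 2.
∫_{-1}^{1} of each monomial x^k gives [2/(k+1) if k even, 0 if k odd]. Integrating term-by-term (or equivalently evaluating the antiderivative F(x) = 2*x^7/7 + x^6/2 - 12*x^5/5 + 3*x^4/4 - 8*x^3/3 - x^2/2 - 2*x at the endpoints):
  F(1) − F(−1) = -2533/420 − (3163/420) = -1424/105.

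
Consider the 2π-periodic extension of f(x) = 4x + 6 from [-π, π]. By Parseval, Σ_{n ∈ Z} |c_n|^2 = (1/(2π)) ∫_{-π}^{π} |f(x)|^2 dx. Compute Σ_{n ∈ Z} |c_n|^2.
Σ |c_n|^2 = 16π^2/3 + 36

Expand and integrate term by term over [-π, π]:
  ∫ (4x)^2 dx = 16·(2π^3/3); ∫ 2·4·(6)·x dx = 0 (odd integrand); ∫ 6^2 dx = 36·2π.
So (1/(2π)) ∫_{-π}^{π} (4x + 6)^2 dx = 16π^2/3 + 36 = 16π^2/3 + 36.
Parseval ⇒ Σ |c_n|^2 = 16π^2/3 + 36.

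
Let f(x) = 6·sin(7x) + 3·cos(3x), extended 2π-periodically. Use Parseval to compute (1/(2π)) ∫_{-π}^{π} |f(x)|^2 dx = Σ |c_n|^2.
Σ |c_n|^2 = 45/2

Expand |f|^2 and use orthogonality of {sin(nx), cos(mx)} on [-π, π]:
  ∫_{-π}^{π} sin(nx)^2 dx = π, ∫ cos(mx)^2 dx = π, and cross terms integrate to 0.
So ∫_{-π}^{π} f(x)^2 dx = 6^2 · π + 3^2 · π = (36 + 9)π.
Divide by 2π: (36 + 9)/2 = 45/2.
By Parseval, this equals Σ |c_n|^2.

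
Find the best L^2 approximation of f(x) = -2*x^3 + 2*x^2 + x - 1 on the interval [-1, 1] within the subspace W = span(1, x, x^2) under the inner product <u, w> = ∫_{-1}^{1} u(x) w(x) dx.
g(x) = 2*x^2 - x/5 - 1

The best approximation g ∈ W is the orthogonal projection of f onto W. Writing g = a_0 + a_1 x + a_2 x^2, the coefficients solve the normal equations G · a = b where
  G_{ij} = <φ_i, φ_j> and b_i = <f, φ_i>, with φ_0 = 1, φ_1 = x, φ_2 = x^2.
G =
  [2, 0, 2/3]
  [0, 2/3, 0]
  [2/3, 0, 2/5],
b = (-2/3, -2/15, 2/15).
Solving gives a_0 = -1, a_1 = -1/5, a_2 = 2, so
  g(x) = 2*x^2 - x/5 - 1.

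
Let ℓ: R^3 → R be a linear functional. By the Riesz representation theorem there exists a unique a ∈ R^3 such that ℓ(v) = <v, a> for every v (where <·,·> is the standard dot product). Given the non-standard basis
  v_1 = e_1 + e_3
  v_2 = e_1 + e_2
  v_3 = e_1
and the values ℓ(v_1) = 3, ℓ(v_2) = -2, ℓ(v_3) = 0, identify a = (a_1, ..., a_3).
a = (0, -2, 3)

Write a = (a_1, ..., a_3) in the standard basis. For each basis vector v_i, ℓ(v_i) = <v_i, a> is a linear equation in the a_j's. Collect the n equations into a matrix system V a = ℓ, where row i of V is v_i (expressed in the standard basis). Since V is invertible (lower-triangular with 1s on the diagonal, up to permutation), solve by back-substitution:
  V =
[[1, 0, 1],
 [1, 1, 0],
 [1, 0, 0]]
  V a = (3, -2, 0)
Solving gives a = (0, -2, 3).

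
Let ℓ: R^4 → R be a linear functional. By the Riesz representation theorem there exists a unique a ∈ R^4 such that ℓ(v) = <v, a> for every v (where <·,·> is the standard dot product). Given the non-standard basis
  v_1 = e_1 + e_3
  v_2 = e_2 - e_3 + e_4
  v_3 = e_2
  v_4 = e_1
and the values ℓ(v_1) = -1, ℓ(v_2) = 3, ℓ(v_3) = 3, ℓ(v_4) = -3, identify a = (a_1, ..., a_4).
a = (-3, 3, 2, 2)

Write a = (a_1, ..., a_4) in the standard basis. For each basis vector v_i, ℓ(v_i) = <v_i, a> is a linear equation in the a_j's. Collect the n equations into a matrix system V a = ℓ, where row i of V is v_i (expressed in the standard basis). Since V is invertible (lower-triangular with 1s on the diagonal, up to permutation), solve by back-substitution:
  V =
[[1, 0, 1, 0],
 [0, 1, -1, 1],
 [0, 1, 0, 0],
 [1, 0, 0, 0]]
  V a = (-1, 3, 3, -3)
Solving gives a = (-3, 3, 2, 2).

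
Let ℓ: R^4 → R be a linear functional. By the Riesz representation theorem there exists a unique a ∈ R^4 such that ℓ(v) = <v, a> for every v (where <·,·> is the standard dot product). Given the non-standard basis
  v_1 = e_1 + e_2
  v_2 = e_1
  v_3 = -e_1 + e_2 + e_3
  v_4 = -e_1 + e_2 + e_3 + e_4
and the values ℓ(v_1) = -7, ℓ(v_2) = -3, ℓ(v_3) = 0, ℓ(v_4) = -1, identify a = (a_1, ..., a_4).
a = (-3, -4, 1, -1)

Write a = (a_1, ..., a_4) in the standard basis. For each basis vector v_i, ℓ(v_i) = <v_i, a> is a linear equation in the a_j's. Collect the n equations into a matrix system V a = ℓ, where row i of V is v_i (expressed in the standard basis). Since V is invertible (lower-triangular with 1s on the diagonal, up to permutation), solve by back-substitution:
  V =
[[1, 1, 0, 0],
 [1, 0, 0, 0],
 [-1, 1, 1, 0],
 [-1, 1, 1, 1]]
  V a = (-7, -3, 0, -1)
Solving gives a = (-3, -4, 1, -1).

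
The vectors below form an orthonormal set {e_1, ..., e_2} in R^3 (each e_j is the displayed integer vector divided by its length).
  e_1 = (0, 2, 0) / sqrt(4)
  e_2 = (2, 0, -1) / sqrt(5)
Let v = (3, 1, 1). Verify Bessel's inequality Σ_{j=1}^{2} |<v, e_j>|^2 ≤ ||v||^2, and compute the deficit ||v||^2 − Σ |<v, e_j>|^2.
Σ |<v, e_j>|^2 = 6; ||v||^2 = 11; deficit = 5

Write each e_j = u_j / sqrt(<u_j, u_j>) where u_j is the displayed integer vector. Then <v, e_j> = <v, u_j> / sqrt(<u_j, u_j>), so |<v, e_j>|^2 = <v, u_j>^2 / <u_j, u_j>.
Coefficients: <v, e_1> = 2/sqrt(4), <v, e_2> = 5/sqrt(5).
Square and sum: Σ |<v, e_j>|^2 = 6.
Compute ||v||^2 = v·v = 11.
Deficit = 11 − 6 = 5 ≥ 0, confirming Bessel's inequality. (The deficit equals ||v − Σ <v,e_j> e_j||^2, the squared distance from v to span{e_j}.)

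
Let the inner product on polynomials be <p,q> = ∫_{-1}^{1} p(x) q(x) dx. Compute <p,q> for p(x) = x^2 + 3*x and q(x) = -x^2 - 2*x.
<p,q> = -22/5

Expand the product: p(x)·q(x) = -x^4 - 5*x^3 - 6*x^2.
∫_{-1}^{1} of each monomial x^k gives [2/(k+1) if k even, 0 if k odd]. Integrating term-by-term (or equivalently evaluating the antiderivative F(x) = -x^5/5 - 5*x^4/4 - 2*x^3 at the endpoints):
  F(1) − F(−1) = -69/20 − (19/20) = -22/5.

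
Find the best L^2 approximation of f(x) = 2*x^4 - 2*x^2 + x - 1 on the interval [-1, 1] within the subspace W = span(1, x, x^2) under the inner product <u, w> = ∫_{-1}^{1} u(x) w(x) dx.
g(x) = -2*x^2/7 + x - 41/35

The best approximation g ∈ W is the orthogonal projection of f onto W. Writing g = a_0 + a_1 x + a_2 x^2, the coefficients solve the normal equations G · a = b where
  G_{ij} = <φ_i, φ_j> and b_i = <f, φ_i>, with φ_0 = 1, φ_1 = x, φ_2 = x^2.
G =
  [2, 0, 2/3]
  [0, 2/3, 0]
  [2/3, 0, 2/5],
b = (-38/15, 2/3, -94/105).
Solving gives a_0 = -41/35, a_1 = 1, a_2 = -2/7, so
  g(x) = -2*x^2/7 + x - 41/35.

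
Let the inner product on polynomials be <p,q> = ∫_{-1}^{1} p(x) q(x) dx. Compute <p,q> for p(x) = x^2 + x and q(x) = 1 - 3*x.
<p,q> = -4/3

Expand the product: p(x)·q(x) = -3*x^3 - 2*x^2 + x.
∫_{-1}^{1} of each monomial x^k gives [2/(k+1) if k even, 0 if k odd]. Integrating term-by-term (or equivalently evaluating the antiderivative F(x) = -3*x^4/4 - 2*x^3/3 + x^2/2 at the endpoints):
  F(1) − F(−1) = -11/12 − (5/12) = -4/3.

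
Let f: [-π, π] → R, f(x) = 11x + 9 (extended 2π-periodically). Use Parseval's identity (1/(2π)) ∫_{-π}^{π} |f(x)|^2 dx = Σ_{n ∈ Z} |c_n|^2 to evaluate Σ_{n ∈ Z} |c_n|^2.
Σ |c_n|^2 = 121π^2/3 + 81

Expand and integrate term by term over [-π, π]:
  ∫ (11x)^2 dx = 121·(2π^3/3); ∫ 2·11·(9)·x dx = 0 (odd integrand); ∫ 9^2 dx = 81·2π.
So (1/(2π)) ∫_{-π}^{π} (11x + 9)^2 dx = 121π^2/3 + 81 = 121π^2/3 + 81.
Parseval ⇒ Σ |c_n|^2 = 121π^2/3 + 81.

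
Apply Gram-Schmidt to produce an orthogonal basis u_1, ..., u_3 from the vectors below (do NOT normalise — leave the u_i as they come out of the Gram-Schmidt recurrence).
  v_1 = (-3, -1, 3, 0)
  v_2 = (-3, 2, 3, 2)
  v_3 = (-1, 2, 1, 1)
Orthogonal basis:
  u_1 = (-3, -1, 3, 0)
  u_2 = (-9/19, 54/19, 9/19, 2)
  u_3 = (-5/119, 30/119, 5/119, -45/119)

Apply the Gram-Schmidt recurrence
  u_1 = v_1
  u_i = v_i − Σ_{j<i} ((v_i · u_j) / (u_j · u_j)) · u_j.

Step by step this gives:
  u_1 = (-3, -1, 3, 0)
  u_2 = (-9/19, 54/19, 9/19, 2)
  u_3 = (-5/119, 30/119, 5/119, -45/119)

Orthogonality check:
  u_2 · u_1 = 0 (should be 0)
  u_3 · u_1 = 0 (should be 0)
  u_3 · u_2 = 0 (should be 0)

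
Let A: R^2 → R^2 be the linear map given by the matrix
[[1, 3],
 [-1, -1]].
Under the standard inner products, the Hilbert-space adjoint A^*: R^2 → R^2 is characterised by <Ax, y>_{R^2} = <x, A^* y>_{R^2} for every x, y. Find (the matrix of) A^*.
A^* = A^T =
[[1, -1],
 [3, -1]]

For real matrices with standard dot products, the defining identity <Ax, y> = <x, A^* y> gives (Ax)^T y = x^T (A^*) y, i.e. x^T A^T y = x^T (A^*) y. Since this holds for all x, y, we must have A^* = A^T. Therefore
A^* =
[[1, -1],
 [3, -1]].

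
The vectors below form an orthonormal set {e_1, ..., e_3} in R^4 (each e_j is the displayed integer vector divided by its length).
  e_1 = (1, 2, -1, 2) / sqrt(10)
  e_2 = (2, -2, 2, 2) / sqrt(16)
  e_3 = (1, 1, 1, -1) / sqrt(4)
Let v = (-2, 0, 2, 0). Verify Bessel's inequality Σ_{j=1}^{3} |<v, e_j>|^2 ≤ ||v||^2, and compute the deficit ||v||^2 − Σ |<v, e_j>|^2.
Σ |<v, e_j>|^2 = 8/5; ||v||^2 = 8; deficit = 32/5

Write each e_j = u_j / sqrt(<u_j, u_j>) where u_j is the displayed integer vector. Then <v, e_j> = <v, u_j> / sqrt(<u_j, u_j>), so |<v, e_j>|^2 = <v, u_j>^2 / <u_j, u_j>.
Coefficients: <v, e_1> = -4/sqrt(10), <v, e_2> = 0/sqrt(16), <v, e_3> = 0/sqrt(4).
Square and sum: Σ |<v, e_j>|^2 = 8/5.
Compute ||v||^2 = v·v = 8.
Deficit = 8 − 8/5 = 32/5 ≥ 0, confirming Bessel's inequality. (The deficit equals ||v − Σ <v,e_j> e_j||^2, the squared distance from v to span{e_j}.)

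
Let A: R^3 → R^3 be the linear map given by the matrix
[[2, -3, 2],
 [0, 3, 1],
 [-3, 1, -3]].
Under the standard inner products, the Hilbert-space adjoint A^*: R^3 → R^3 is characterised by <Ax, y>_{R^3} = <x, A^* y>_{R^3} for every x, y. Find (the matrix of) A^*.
A^* = A^T =
[[2, 0, -3],
 [-3, 3, 1],
 [2, 1, -3]]

For real matrices with standard dot products, the defining identity <Ax, y> = <x, A^* y> gives (Ax)^T y = x^T (A^*) y, i.e. x^T A^T y = x^T (A^*) y. Since this holds for all x, y, we must have A^* = A^T. Therefore
A^* =
[[2, 0, -3],
 [-3, 3, 1],
 [2, 1, -3]].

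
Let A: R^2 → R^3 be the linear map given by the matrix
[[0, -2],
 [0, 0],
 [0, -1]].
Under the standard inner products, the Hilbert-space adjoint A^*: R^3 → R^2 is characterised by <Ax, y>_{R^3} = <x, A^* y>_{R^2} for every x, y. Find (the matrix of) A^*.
A^* = A^T =
[[0, 0, 0],
 [-2, 0, -1]]

For real matrices with standard dot products, the defining identity <Ax, y> = <x, A^* y> gives (Ax)^T y = x^T (A^*) y, i.e. x^T A^T y = x^T (A^*) y. Since this holds for all x, y, we must have A^* = A^T. Therefore
A^* =
[[0, 0, 0],
 [-2, 0, -1]].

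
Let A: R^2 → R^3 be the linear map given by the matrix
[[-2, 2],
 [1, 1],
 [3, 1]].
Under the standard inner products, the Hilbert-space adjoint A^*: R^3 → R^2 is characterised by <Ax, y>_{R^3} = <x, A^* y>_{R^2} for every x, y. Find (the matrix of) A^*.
A^* = A^T =
[[-2, 1, 3],
 [2, 1, 1]]

For real matrices with standard dot products, the defining identity <Ax, y> = <x, A^* y> gives (Ax)^T y = x^T (A^*) y, i.e. x^T A^T y = x^T (A^*) y. Since this holds for all x, y, we must have A^* = A^T. Therefore
A^* =
[[-2, 1, 3],
 [2, 1, 1]].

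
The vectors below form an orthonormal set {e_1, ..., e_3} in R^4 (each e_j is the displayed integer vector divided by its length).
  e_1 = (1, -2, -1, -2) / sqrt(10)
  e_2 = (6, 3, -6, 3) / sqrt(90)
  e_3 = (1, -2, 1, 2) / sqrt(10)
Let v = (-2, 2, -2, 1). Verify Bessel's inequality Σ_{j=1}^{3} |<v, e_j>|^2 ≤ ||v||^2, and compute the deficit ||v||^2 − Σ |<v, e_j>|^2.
Σ |<v, e_j>|^2 = 81/10; ||v||^2 = 13; deficit = 49/10

Write each e_j = u_j / sqrt(<u_j, u_j>) where u_j is the displayed integer vector. Then <v, e_j> = <v, u_j> / sqrt(<u_j, u_j>), so |<v, e_j>|^2 = <v, u_j>^2 / <u_j, u_j>.
Coefficients: <v, e_1> = -6/sqrt(10), <v, e_2> = 9/sqrt(90), <v, e_3> = -6/sqrt(10).
Square and sum: Σ |<v, e_j>|^2 = 81/10.
Compute ||v||^2 = v·v = 13.
Deficit = 13 − 81/10 = 49/10 ≥ 0, confirming Bessel's inequality. (The deficit equals ||v − Σ <v,e_j> e_j||^2, the squared distance from v to span{e_j}.)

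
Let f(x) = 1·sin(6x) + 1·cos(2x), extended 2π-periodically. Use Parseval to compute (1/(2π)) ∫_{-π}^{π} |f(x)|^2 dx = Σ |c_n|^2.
Σ |c_n|^2 = 1

Expand |f|^2 and use orthogonality of {sin(nx), cos(mx)} on [-π, π]:
  ∫_{-π}^{π} sin(nx)^2 dx = π, ∫ cos(mx)^2 dx = π, and cross terms integrate to 0.
So ∫_{-π}^{π} f(x)^2 dx = 1^2 · π + 1^2 · π = (1 + 1)π.
Divide by 2π: (1 + 1)/2 = 1.
By Parseval, this equals Σ |c_n|^2.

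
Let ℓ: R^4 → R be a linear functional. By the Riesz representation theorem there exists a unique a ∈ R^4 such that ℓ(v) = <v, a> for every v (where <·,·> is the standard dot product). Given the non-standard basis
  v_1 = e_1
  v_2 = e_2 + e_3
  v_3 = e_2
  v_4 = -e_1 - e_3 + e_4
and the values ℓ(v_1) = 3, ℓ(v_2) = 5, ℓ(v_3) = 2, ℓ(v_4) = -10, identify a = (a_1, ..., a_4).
a = (3, 2, 3, -4)

Write a = (a_1, ..., a_4) in the standard basis. For each basis vector v_i, ℓ(v_i) = <v_i, a> is a linear equation in the a_j's. Collect the n equations into a matrix system V a = ℓ, where row i of V is v_i (expressed in the standard basis). Since V is invertible (lower-triangular with 1s on the diagonal, up to permutation), solve by back-substitution:
  V =
[[1, 0, 0, 0],
 [0, 1, 1, 0],
 [0, 1, 0, 0],
 [-1, 0, -1, 1]]
  V a = (3, 5, 2, -10)
Solving gives a = (3, 2, 3, -4).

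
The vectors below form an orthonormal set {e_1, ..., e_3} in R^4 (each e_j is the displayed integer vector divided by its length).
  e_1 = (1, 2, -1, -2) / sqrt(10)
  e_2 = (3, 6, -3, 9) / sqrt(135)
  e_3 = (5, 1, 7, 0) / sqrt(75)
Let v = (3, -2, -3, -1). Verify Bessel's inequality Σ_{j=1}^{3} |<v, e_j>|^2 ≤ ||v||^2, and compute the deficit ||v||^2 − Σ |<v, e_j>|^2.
Σ |<v, e_j>|^2 = 63/25; ||v||^2 = 23; deficit = 512/25

Write each e_j = u_j / sqrt(<u_j, u_j>) where u_j is the displayed integer vector. Then <v, e_j> = <v, u_j> / sqrt(<u_j, u_j>), so |<v, e_j>|^2 = <v, u_j>^2 / <u_j, u_j>.
Coefficients: <v, e_1> = 4/sqrt(10), <v, e_2> = -3/sqrt(135), <v, e_3> = -8/sqrt(75).
Square and sum: Σ |<v, e_j>|^2 = 63/25.
Compute ||v||^2 = v·v = 23.
Deficit = 23 − 63/25 = 512/25 ≥ 0, confirming Bessel's inequality. (The deficit equals ||v − Σ <v,e_j> e_j||^2, the squared distance from v to span{e_j}.)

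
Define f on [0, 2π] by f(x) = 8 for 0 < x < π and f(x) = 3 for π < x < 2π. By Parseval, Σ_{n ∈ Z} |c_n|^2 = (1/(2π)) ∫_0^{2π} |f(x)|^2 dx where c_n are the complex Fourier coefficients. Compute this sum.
Σ |c_n|^2 = 73/2

Parseval equates the L^2 energy of f (normalised by 1/(2π)) with the ℓ^2 sum of its Fourier coefficients: (1/(2π)) ∫_0^{2π} |f|^2 = Σ |c_n|^2.
Compute the left side: (1/(2π)) [∫_0^π 8^2 dx + ∫_π^{2π} 3^2 dx] = (1/(2π)) · (64π + 9π) = (64 + 9)/2 = 73/2.
So Σ_{n ∈ Z} |c_n|^2 = 73/2.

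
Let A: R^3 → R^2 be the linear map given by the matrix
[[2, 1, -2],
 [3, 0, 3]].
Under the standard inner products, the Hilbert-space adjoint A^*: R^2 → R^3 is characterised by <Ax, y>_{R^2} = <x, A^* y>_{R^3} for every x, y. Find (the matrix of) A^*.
A^* = A^T =
[[2, 3],
 [1, 0],
 [-2, 3]]

For real matrices with standard dot products, the defining identity <Ax, y> = <x, A^* y> gives (Ax)^T y = x^T (A^*) y, i.e. x^T A^T y = x^T (A^*) y. Since this holds for all x, y, we must have A^* = A^T. Therefore
A^* =
[[2, 3],
 [1, 0],
 [-2, 3]].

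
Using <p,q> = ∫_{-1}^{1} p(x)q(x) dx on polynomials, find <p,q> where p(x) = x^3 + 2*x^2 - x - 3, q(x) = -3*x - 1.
<p,q> = 82/15

Expand the product: p(x)·q(x) = -3*x^4 - 7*x^3 + x^2 + 10*x + 3.
∫_{-1}^{1} of each monomial x^k gives [2/(k+1) if k even, 0 if k odd]. Integrating term-by-term (or equivalently evaluating the antiderivative F(x) = -3*x^5/5 - 7*x^4/4 + x^3/3 + 5*x^2 + 3*x at the endpoints):
  F(1) − F(−1) = 359/60 − (31/60) = 82/15.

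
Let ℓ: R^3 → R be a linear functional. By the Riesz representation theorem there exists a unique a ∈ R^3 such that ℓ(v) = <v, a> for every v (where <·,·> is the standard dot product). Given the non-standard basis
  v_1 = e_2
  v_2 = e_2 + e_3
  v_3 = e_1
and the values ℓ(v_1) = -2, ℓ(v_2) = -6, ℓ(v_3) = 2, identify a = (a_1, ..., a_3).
a = (2, -2, -4)

Write a = (a_1, ..., a_3) in the standard basis. For each basis vector v_i, ℓ(v_i) = <v_i, a> is a linear equation in the a_j's. Collect the n equations into a matrix system V a = ℓ, where row i of V is v_i (expressed in the standard basis). Since V is invertible (lower-triangular with 1s on the diagonal, up to permutation), solve by back-substitution:
  V =
[[0, 1, 0],
 [0, 1, 1],
 [1, 0, 0]]
  V a = (-2, -6, 2)
Solving gives a = (2, -2, -4).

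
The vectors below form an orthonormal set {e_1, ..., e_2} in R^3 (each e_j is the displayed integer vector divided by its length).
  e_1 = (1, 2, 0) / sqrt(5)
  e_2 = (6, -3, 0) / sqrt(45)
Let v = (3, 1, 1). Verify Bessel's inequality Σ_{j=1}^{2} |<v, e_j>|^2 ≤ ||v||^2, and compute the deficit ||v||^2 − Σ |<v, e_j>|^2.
Σ |<v, e_j>|^2 = 10; ||v||^2 = 11; deficit = 1

Write each e_j = u_j / sqrt(<u_j, u_j>) where u_j is the displayed integer vector. Then <v, e_j> = <v, u_j> / sqrt(<u_j, u_j>), so |<v, e_j>|^2 = <v, u_j>^2 / <u_j, u_j>.
Coefficients: <v, e_1> = 5/sqrt(5), <v, e_2> = 15/sqrt(45).
Square and sum: Σ |<v, e_j>|^2 = 10.
Compute ||v||^2 = v·v = 11.
Deficit = 11 − 10 = 1 ≥ 0, confirming Bessel's inequality. (The deficit equals ||v − Σ <v,e_j> e_j||^2, the squared distance from v to span{e_j}.)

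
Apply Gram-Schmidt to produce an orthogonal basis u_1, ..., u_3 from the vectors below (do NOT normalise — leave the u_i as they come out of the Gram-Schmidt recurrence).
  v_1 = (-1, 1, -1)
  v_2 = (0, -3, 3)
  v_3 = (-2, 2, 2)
Orthogonal basis:
  u_1 = (-1, 1, -1)
  u_2 = (-2, -1, 1)
  u_3 = (0, 2, 2)

Apply the Gram-Schmidt recurrence
  u_1 = v_1
  u_i = v_i − Σ_{j<i} ((v_i · u_j) / (u_j · u_j)) · u_j.

Step by step this gives:
  u_1 = (-1, 1, -1)
  u_2 = (-2, -1, 1)
  u_3 = (0, 2, 2)

Orthogonality check:
  u_2 · u_1 = 0 (should be 0)
  u_3 · u_1 = 0 (should be 0)
  u_3 · u_2 = 0 (should be 0)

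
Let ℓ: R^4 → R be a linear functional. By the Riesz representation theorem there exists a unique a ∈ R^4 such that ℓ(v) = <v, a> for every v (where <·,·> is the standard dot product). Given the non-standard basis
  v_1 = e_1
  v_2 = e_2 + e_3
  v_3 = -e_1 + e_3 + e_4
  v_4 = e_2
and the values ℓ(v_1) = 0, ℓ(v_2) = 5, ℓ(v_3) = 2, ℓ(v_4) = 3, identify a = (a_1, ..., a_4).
a = (0, 3, 2, 0)

Write a = (a_1, ..., a_4) in the standard basis. For each basis vector v_i, ℓ(v_i) = <v_i, a> is a linear equation in the a_j's. Collect the n equations into a matrix system V a = ℓ, where row i of V is v_i (expressed in the standard basis). Since V is invertible (lower-triangular with 1s on the diagonal, up to permutation), solve by back-substitution:
  V =
[[1, 0, 0, 0],
 [0, 1, 1, 0],
 [-1, 0, 1, 1],
 [0, 1, 0, 0]]
  V a = (0, 5, 2, 3)
Solving gives a = (0, 3, 2, 0).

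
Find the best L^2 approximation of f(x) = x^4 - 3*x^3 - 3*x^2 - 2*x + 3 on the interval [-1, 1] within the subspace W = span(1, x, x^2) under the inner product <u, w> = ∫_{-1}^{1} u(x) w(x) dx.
g(x) = -15*x^2/7 - 19*x/5 + 102/35

The best approximation g ∈ W is the orthogonal projection of f onto W. Writing g = a_0 + a_1 x + a_2 x^2, the coefficients solve the normal equations G · a = b where
  G_{ij} = <φ_i, φ_j> and b_i = <f, φ_i>, with φ_0 = 1, φ_1 = x, φ_2 = x^2.
G =
  [2, 0, 2/3]
  [0, 2/3, 0]
  [2/3, 0, 2/5],
b = (22/5, -38/15, 38/35).
Solving gives a_0 = 102/35, a_1 = -19/5, a_2 = -15/7, so
  g(x) = -15*x^2/7 - 19*x/5 + 102/35.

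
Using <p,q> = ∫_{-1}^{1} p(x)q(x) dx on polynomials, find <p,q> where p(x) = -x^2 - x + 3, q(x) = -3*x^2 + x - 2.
<p,q> = -242/15

Expand the product: p(x)·q(x) = 3*x^4 + 2*x^3 - 8*x^2 + 5*x - 6.
∫_{-1}^{1} of each monomial x^k gives [2/(k+1) if k even, 0 if k odd]. Integrating term-by-term (or equivalently evaluating the antiderivative F(x) = 3*x^5/5 + x^4/2 - 8*x^3/3 + 5*x^2/2 - 6*x at the endpoints):
  F(1) − F(−1) = -76/15 − (166/15) = -242/15.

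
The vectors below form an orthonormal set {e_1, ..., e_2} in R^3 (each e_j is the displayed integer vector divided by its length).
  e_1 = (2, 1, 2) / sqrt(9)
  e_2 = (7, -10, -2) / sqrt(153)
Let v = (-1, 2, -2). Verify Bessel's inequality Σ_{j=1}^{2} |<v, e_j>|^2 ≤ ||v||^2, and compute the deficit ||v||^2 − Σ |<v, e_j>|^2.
Σ |<v, e_j>|^2 = 89/17; ||v||^2 = 9; deficit = 64/17

Write each e_j = u_j / sqrt(<u_j, u_j>) where u_j is the displayed integer vector. Then <v, e_j> = <v, u_j> / sqrt(<u_j, u_j>), so |<v, e_j>|^2 = <v, u_j>^2 / <u_j, u_j>.
Coefficients: <v, e_1> = -4/sqrt(9), <v, e_2> = -23/sqrt(153).
Square and sum: Σ |<v, e_j>|^2 = 89/17.
Compute ||v||^2 = v·v = 9.
Deficit = 9 − 89/17 = 64/17 ≥ 0, confirming Bessel's inequality. (The deficit equals ||v − Σ <v,e_j> e_j||^2, the squared distance from v to span{e_j}.)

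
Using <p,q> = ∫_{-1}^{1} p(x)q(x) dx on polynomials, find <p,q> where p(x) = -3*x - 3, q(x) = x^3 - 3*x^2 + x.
<p,q> = 14/5

Expand the product: p(x)·q(x) = -3*x^4 + 6*x^3 + 6*x^2 - 3*x.
∫_{-1}^{1} of each monomial x^k gives [2/(k+1) if k even, 0 if k odd]. Integrating term-by-term (or equivalently evaluating the antiderivative F(x) = -3*x^5/5 + 3*x^4/2 + 2*x^3 - 3*x^2/2 at the endpoints):
  F(1) − F(−1) = 7/5 − (-7/5) = 14/5.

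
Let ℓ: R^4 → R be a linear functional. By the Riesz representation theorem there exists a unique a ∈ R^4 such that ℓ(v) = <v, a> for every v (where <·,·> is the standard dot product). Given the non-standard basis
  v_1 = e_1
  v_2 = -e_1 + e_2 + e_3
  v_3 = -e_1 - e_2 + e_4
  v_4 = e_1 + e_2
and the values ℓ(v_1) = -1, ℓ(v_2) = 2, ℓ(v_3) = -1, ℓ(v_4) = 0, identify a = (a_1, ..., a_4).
a = (-1, 1, 0, -1)

Write a = (a_1, ..., a_4) in the standard basis. For each basis vector v_i, ℓ(v_i) = <v_i, a> is a linear equation in the a_j's. Collect the n equations into a matrix system V a = ℓ, where row i of V is v_i (expressed in the standard basis). Since V is invertible (lower-triangular with 1s on the diagonal, up to permutation), solve by back-substitution:
  V =
[[1, 0, 0, 0],
 [-1, 1, 1, 0],
 [-1, -1, 0, 1],
 [1, 1, 0, 0]]
  V a = (-1, 2, -1, 0)
Solving gives a = (-1, 1, 0, -1).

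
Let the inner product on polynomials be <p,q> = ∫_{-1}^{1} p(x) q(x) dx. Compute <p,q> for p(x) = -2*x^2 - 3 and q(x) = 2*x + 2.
<p,q> = -44/3

Expand the product: p(x)·q(x) = -4*x^3 - 4*x^2 - 6*x - 6.
∫_{-1}^{1} of each monomial x^k gives [2/(k+1) if k even, 0 if k odd]. Integrating term-by-term (or equivalently evaluating the antiderivative F(x) = -x^4 - 4*x^3/3 - 3*x^2 - 6*x at the endpoints):
  F(1) − F(−1) = -34/3 − (10/3) = -44/3.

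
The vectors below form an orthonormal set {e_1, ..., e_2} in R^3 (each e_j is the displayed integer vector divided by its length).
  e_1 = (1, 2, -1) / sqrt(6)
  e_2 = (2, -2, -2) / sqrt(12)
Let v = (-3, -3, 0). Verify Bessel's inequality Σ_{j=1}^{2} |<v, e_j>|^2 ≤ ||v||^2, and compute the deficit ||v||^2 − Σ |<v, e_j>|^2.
Σ |<v, e_j>|^2 = 27/2; ||v||^2 = 18; deficit = 9/2

Write each e_j = u_j / sqrt(<u_j, u_j>) where u_j is the displayed integer vector. Then <v, e_j> = <v, u_j> / sqrt(<u_j, u_j>), so |<v, e_j>|^2 = <v, u_j>^2 / <u_j, u_j>.
Coefficients: <v, e_1> = -9/sqrt(6), <v, e_2> = 0/sqrt(12).
Square and sum: Σ |<v, e_j>|^2 = 27/2.
Compute ||v||^2 = v·v = 18.
Deficit = 18 − 27/2 = 9/2 ≥ 0, confirming Bessel's inequality. (The deficit equals ||v − Σ <v,e_j> e_j||^2, the squared distance from v to span{e_j}.)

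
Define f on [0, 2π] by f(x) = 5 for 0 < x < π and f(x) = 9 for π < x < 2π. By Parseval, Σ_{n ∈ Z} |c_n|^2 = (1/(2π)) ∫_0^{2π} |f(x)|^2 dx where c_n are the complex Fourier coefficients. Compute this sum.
Σ |c_n|^2 = 53

Parseval equates the L^2 energy of f (normalised by 1/(2π)) with the ℓ^2 sum of its Fourier coefficients: (1/(2π)) ∫_0^{2π} |f|^2 = Σ |c_n|^2.
Compute the left side: (1/(2π)) [∫_0^π 5^2 dx + ∫_π^{2π} 9^2 dx] = (1/(2π)) · (25π + 81π) = (25 + 81)/2 = 53.
So Σ_{n ∈ Z} |c_n|^2 = 53.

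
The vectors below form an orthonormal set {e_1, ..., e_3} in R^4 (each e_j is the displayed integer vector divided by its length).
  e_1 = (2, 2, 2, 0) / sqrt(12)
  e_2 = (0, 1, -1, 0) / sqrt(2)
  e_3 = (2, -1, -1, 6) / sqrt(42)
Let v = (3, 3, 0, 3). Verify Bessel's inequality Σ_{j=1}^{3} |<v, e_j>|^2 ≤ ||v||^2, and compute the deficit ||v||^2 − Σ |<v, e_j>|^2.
Σ |<v, e_j>|^2 = 27; ||v||^2 = 27; deficit = 0

Write each e_j = u_j / sqrt(<u_j, u_j>) where u_j is the displayed integer vector. Then <v, e_j> = <v, u_j> / sqrt(<u_j, u_j>), so |<v, e_j>|^2 = <v, u_j>^2 / <u_j, u_j>.
Coefficients: <v, e_1> = 12/sqrt(12), <v, e_2> = 3/sqrt(2), <v, e_3> = 21/sqrt(42).
Square and sum: Σ |<v, e_j>|^2 = 27.
Compute ||v||^2 = v·v = 27.
Deficit = 27 − 27 = 0 ≥ 0, confirming Bessel's inequality. (The deficit equals ||v − Σ <v,e_j> e_j||^2, the squared distance from v to span{e_j}.)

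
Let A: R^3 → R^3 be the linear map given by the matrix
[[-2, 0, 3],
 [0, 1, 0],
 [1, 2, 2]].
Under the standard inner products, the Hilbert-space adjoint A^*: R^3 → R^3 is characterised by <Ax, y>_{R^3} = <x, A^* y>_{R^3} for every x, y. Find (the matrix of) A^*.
A^* = A^T =
[[-2, 0, 1],
 [0, 1, 2],
 [3, 0, 2]]

For real matrices with standard dot products, the defining identity <Ax, y> = <x, A^* y> gives (Ax)^T y = x^T (A^*) y, i.e. x^T A^T y = x^T (A^*) y. Since this holds for all x, y, we must have A^* = A^T. Therefore
A^* =
[[-2, 0, 1],
 [0, 1, 2],
 [3, 0, 2]].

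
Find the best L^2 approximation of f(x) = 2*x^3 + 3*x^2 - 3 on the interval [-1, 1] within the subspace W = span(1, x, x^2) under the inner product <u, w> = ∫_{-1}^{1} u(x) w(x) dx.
g(x) = 3*x^2 + 6*x/5 - 3

The best approximation g ∈ W is the orthogonal projection of f onto W. Writing g = a_0 + a_1 x + a_2 x^2, the coefficients solve the normal equations G · a = b where
  G_{ij} = <φ_i, φ_j> and b_i = <f, φ_i>, with φ_0 = 1, φ_1 = x, φ_2 = x^2.
G =
  [2, 0, 2/3]
  [0, 2/3, 0]
  [2/3, 0, 2/5],
b = (-4, 4/5, -4/5).
Solving gives a_0 = -3, a_1 = 6/5, a_2 = 3, so
  g(x) = 3*x^2 + 6*x/5 - 3.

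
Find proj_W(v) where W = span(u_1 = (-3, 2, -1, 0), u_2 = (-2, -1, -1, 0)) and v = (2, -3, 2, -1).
proj_W(v) = (151/59, -166/59, 41/59, 0)

Set up U = [u_1 | ... | u_2] ∈ R^(4×2). The projector onto W = col(U) is P = U (U^T U)^(-1) U^T.
Compute U^T U =
  [14, 5]
  [5, 6],
and U^T v = (-14, -3).
Solve U^T U · c = U^T v for the coefficients: c = (-69/59, 28/59). The projection is proj_W(v) = U c.
Check: (v - proj_W(v)) · u_1 = 0  (should be 0).
Check: (v - proj_W(v)) · u_2 = 0  (should be 0).
Result: proj_W(v) = (151/59, -166/59, 41/59, 0).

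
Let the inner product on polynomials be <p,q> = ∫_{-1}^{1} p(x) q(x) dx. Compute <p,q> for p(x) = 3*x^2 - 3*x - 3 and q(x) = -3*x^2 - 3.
<p,q> = 72/5

Expand the product: p(x)·q(x) = -9*x^4 + 9*x^3 + 9*x + 9.
∫_{-1}^{1} of each monomial x^k gives [2/(k+1) if k even, 0 if k odd]. Integrating term-by-term (or equivalently evaluating the antiderivative F(x) = -9*x^5/5 + 9*x^4/4 + 9*x^2/2 + 9*x at the endpoints):
  F(1) − F(−1) = 279/20 − (-9/20) = 72/5.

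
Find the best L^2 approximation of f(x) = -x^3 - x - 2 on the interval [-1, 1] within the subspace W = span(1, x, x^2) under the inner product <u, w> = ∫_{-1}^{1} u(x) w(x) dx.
g(x) = -8*x/5 - 2

The best approximation g ∈ W is the orthogonal projection of f onto W. Writing g = a_0 + a_1 x + a_2 x^2, the coefficients solve the normal equations G · a = b where
  G_{ij} = <φ_i, φ_j> and b_i = <f, φ_i>, with φ_0 = 1, φ_1 = x, φ_2 = x^2.
G =
  [2, 0, 2/3]
  [0, 2/3, 0]
  [2/3, 0, 2/5],
b = (-4, -16/15, -4/3).
Solving gives a_0 = -2, a_1 = -8/5, a_2 = 0, so
  g(x) = -8*x/5 - 2.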